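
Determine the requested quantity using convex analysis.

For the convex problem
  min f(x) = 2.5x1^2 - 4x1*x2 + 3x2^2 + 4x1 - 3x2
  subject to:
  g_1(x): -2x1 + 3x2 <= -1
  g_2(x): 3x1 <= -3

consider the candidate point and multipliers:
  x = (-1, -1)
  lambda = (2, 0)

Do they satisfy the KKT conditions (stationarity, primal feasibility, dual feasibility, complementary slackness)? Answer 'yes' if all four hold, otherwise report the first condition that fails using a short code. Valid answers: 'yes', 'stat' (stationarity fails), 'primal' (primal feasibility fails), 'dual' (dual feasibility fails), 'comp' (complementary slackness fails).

Gradient of f: grad f(x) = Q x + c = (3, -5)
Constraint values g_i(x) = a_i^T x - b_i:
  g_1((-1, -1)) = 0
  g_2((-1, -1)) = 0
Stationarity residual: grad f(x) + sum_i lambda_i a_i = (-1, 1)
  -> stationarity FAILS
Primal feasibility (all g_i <= 0): OK
Dual feasibility (all lambda_i >= 0): OK
Complementary slackness (lambda_i * g_i(x) = 0 for all i): OK

Verdict: the first failing condition is stationarity -> stat.

stat


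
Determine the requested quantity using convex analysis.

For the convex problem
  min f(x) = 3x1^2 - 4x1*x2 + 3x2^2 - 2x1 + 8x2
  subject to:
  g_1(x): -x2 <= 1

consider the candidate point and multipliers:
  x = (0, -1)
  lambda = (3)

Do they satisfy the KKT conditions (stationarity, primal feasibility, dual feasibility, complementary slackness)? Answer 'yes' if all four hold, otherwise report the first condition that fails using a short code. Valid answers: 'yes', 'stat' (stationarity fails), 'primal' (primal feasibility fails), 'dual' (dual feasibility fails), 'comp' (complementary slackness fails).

Gradient of f: grad f(x) = Q x + c = (2, 2)
Constraint values g_i(x) = a_i^T x - b_i:
  g_1((0, -1)) = 0
Stationarity residual: grad f(x) + sum_i lambda_i a_i = (2, -1)
  -> stationarity FAILS
Primal feasibility (all g_i <= 0): OK
Dual feasibility (all lambda_i >= 0): OK
Complementary slackness (lambda_i * g_i(x) = 0 for all i): OK

Verdict: the first failing condition is stationarity -> stat.

stat


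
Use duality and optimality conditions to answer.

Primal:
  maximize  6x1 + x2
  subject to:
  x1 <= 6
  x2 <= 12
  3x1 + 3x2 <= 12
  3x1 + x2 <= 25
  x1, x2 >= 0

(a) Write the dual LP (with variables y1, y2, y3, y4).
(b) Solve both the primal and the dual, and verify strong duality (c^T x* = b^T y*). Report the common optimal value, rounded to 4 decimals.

The standard primal-dual pair for 'max c^T x s.t. A x <= b, x >= 0' is:
  Dual:  min b^T y  s.t.  A^T y >= c,  y >= 0.

So the dual LP is:
  minimize  6y1 + 12y2 + 12y3 + 25y4
  subject to:
    y1 + 3y3 + 3y4 >= 6
    y2 + 3y3 + y4 >= 1
    y1, y2, y3, y4 >= 0

Solving the primal: x* = (4, 0).
  primal value c^T x* = 24.
Solving the dual: y* = (0, 0, 2, 0).
  dual value b^T y* = 24.
Strong duality: c^T x* = b^T y*. Confirmed.

24


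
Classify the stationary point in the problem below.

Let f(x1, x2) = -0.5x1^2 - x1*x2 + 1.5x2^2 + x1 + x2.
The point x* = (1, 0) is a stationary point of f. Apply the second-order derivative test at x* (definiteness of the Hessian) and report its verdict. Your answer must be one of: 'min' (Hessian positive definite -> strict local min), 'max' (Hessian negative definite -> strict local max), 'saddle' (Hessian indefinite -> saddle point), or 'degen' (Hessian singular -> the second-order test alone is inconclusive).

Compute the Hessian H = grad^2 f:
  H = [[-1, -1], [-1, 3]]
Verify stationarity: grad f(x*) = H x* + g = (0, 0).
Eigenvalues of H: -1.2361, 3.2361.
Eigenvalues have mixed signs, so H is indefinite -> x* is a saddle point.

saddle


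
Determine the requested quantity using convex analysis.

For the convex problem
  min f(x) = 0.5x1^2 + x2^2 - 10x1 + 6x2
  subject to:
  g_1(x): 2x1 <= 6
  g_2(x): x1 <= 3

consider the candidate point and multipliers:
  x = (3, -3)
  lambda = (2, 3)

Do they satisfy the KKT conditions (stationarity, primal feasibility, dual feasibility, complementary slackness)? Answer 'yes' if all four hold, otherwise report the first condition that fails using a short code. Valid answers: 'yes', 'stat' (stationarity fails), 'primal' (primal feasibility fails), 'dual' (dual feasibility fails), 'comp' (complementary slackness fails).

Gradient of f: grad f(x) = Q x + c = (-7, 0)
Constraint values g_i(x) = a_i^T x - b_i:
  g_1((3, -3)) = 0
  g_2((3, -3)) = 0
Stationarity residual: grad f(x) + sum_i lambda_i a_i = (0, 0)
  -> stationarity OK
Primal feasibility (all g_i <= 0): OK
Dual feasibility (all lambda_i >= 0): OK
Complementary slackness (lambda_i * g_i(x) = 0 for all i): OK

Verdict: yes, KKT holds.

yes


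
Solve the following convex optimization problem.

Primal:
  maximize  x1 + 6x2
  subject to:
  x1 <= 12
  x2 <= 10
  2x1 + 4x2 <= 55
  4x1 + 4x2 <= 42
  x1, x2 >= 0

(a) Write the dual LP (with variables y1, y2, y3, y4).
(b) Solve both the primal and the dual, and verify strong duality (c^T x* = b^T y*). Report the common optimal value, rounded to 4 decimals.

The standard primal-dual pair for 'max c^T x s.t. A x <= b, x >= 0' is:
  Dual:  min b^T y  s.t.  A^T y >= c,  y >= 0.

So the dual LP is:
  minimize  12y1 + 10y2 + 55y3 + 42y4
  subject to:
    y1 + 2y3 + 4y4 >= 1
    y2 + 4y3 + 4y4 >= 6
    y1, y2, y3, y4 >= 0

Solving the primal: x* = (0.5, 10).
  primal value c^T x* = 60.5.
Solving the dual: y* = (0, 5, 0, 0.25).
  dual value b^T y* = 60.5.
Strong duality: c^T x* = b^T y*. Confirmed.

60.5


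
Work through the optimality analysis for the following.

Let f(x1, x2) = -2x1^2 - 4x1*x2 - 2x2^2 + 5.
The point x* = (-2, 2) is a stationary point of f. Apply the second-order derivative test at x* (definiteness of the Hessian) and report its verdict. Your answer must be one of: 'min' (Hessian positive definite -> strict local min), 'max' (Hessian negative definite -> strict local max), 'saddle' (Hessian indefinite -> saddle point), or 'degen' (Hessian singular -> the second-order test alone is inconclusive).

Compute the Hessian H = grad^2 f:
  H = [[-4, -4], [-4, -4]]
Verify stationarity: grad f(x*) = H x* + g = (0, 0).
Eigenvalues of H: -8, 0.
H has a zero eigenvalue (singular; negative semidefinite but not definite), so H is neither positive definite, negative definite, nor indefinite. The second-order test alone is inconclusive -> degen.
(Indeed, f is constant along the null direction of H through x*, so x* is not a strict local extremum.)

degen


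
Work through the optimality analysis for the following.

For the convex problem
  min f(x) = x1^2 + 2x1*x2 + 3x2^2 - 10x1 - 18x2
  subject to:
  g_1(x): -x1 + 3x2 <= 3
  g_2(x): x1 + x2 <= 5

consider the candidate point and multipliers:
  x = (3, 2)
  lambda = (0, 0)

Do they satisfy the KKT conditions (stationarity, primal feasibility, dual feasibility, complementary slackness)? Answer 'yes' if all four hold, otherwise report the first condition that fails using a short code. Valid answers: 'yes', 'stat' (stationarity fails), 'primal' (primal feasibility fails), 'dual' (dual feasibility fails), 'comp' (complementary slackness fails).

Gradient of f: grad f(x) = Q x + c = (0, 0)
Constraint values g_i(x) = a_i^T x - b_i:
  g_1((3, 2)) = 0
  g_2((3, 2)) = 0
Stationarity residual: grad f(x) + sum_i lambda_i a_i = (0, 0)
  -> stationarity OK
Primal feasibility (all g_i <= 0): OK
Dual feasibility (all lambda_i >= 0): OK
Complementary slackness (lambda_i * g_i(x) = 0 for all i): OK

Verdict: yes, KKT holds.

yes


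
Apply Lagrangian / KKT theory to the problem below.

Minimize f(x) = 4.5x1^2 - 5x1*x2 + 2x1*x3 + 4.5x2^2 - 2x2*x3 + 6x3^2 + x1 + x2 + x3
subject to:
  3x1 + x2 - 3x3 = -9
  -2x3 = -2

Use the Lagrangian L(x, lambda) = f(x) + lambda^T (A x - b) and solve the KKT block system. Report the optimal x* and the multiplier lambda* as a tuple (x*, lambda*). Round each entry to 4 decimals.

Form the Lagrangian:
  L(x, lambda) = (1/2) x^T Q x + c^T x + lambda^T (A x - b)
Stationarity (grad_x L = 0): Q x + c + A^T lambda = 0.
Primal feasibility: A x = b.

This gives the KKT block system:
  [ Q   A^T ] [ x     ]   [-c ]
  [ A    0  ] [ lambda ] = [ b ]

Solving the linear system:
  x*      = (-1.65, -1.05, 1)
  lambda* = (2.2, 2.6)
  f(x*)   = 11.65

x* = (-1.65, -1.05, 1), lambda* = (2.2, 2.6)


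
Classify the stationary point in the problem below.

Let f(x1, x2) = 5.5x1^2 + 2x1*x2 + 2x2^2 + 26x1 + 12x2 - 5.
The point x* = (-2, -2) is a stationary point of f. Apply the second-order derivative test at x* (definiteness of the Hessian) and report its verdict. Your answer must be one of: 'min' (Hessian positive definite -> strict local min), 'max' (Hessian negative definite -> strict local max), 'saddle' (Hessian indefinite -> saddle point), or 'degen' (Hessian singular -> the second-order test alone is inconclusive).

Compute the Hessian H = grad^2 f:
  H = [[11, 2], [2, 4]]
Verify stationarity: grad f(x*) = H x* + g = (0, 0).
Eigenvalues of H: 3.4689, 11.5311.
Both eigenvalues > 0, so H is positive definite -> x* is a strict local min.

min


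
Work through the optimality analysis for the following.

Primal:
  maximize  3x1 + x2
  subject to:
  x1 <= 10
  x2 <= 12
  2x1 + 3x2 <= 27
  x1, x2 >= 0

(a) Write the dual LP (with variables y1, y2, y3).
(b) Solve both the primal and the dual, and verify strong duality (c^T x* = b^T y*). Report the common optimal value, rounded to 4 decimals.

The standard primal-dual pair for 'max c^T x s.t. A x <= b, x >= 0' is:
  Dual:  min b^T y  s.t.  A^T y >= c,  y >= 0.

So the dual LP is:
  minimize  10y1 + 12y2 + 27y3
  subject to:
    y1 + 2y3 >= 3
    y2 + 3y3 >= 1
    y1, y2, y3 >= 0

Solving the primal: x* = (10, 2.3333).
  primal value c^T x* = 32.3333.
Solving the dual: y* = (2.3333, 0, 0.3333).
  dual value b^T y* = 32.3333.
Strong duality: c^T x* = b^T y*. Confirmed.

32.3333


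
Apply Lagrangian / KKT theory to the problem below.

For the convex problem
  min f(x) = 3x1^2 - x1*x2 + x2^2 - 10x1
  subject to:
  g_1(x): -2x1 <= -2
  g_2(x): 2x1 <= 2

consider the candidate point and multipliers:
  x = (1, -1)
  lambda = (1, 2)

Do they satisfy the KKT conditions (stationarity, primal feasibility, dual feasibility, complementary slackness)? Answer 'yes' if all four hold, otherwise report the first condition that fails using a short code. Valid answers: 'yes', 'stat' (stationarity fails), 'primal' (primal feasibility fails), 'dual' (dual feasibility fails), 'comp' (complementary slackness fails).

Gradient of f: grad f(x) = Q x + c = (-3, -3)
Constraint values g_i(x) = a_i^T x - b_i:
  g_1((1, -1)) = 0
  g_2((1, -1)) = 0
Stationarity residual: grad f(x) + sum_i lambda_i a_i = (-1, -3)
  -> stationarity FAILS
Primal feasibility (all g_i <= 0): OK
Dual feasibility (all lambda_i >= 0): OK
Complementary slackness (lambda_i * g_i(x) = 0 for all i): OK

Verdict: the first failing condition is stationarity -> stat.

stat


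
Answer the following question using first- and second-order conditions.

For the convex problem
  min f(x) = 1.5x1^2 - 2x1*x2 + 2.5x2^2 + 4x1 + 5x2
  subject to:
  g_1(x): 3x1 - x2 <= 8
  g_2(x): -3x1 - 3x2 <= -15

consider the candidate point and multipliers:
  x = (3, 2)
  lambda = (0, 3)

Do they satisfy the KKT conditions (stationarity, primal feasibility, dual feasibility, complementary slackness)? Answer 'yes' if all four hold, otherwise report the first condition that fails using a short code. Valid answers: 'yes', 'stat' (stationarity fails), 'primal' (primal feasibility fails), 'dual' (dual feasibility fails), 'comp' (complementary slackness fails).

Gradient of f: grad f(x) = Q x + c = (9, 9)
Constraint values g_i(x) = a_i^T x - b_i:
  g_1((3, 2)) = -1
  g_2((3, 2)) = 0
Stationarity residual: grad f(x) + sum_i lambda_i a_i = (0, 0)
  -> stationarity OK
Primal feasibility (all g_i <= 0): OK
Dual feasibility (all lambda_i >= 0): OK
Complementary slackness (lambda_i * g_i(x) = 0 for all i): OK

Verdict: yes, KKT holds.

yes


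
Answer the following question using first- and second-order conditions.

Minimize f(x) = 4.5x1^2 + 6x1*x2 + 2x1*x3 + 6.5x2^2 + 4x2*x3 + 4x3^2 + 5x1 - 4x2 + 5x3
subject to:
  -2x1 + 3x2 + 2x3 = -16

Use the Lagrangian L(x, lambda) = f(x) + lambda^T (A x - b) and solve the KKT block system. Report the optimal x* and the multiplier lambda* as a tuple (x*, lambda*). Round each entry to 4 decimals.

Form the Lagrangian:
  L(x, lambda) = (1/2) x^T Q x + c^T x + lambda^T (A x - b)
Stationarity (grad_x L = 0): Q x + c + A^T lambda = 0.
Primal feasibility: A x = b.

This gives the KKT block system:
  [ Q   A^T ] [ x     ]   [-c ]
  [ A    0  ] [ lambda ] = [ b ]

Solving the linear system:
  x*      = (2.8543, -2.012, -2.1277)
  lambda* = (7.1805)
  f(x*)   = 63.2844

x* = (2.8543, -2.012, -2.1277), lambda* = (7.1805)


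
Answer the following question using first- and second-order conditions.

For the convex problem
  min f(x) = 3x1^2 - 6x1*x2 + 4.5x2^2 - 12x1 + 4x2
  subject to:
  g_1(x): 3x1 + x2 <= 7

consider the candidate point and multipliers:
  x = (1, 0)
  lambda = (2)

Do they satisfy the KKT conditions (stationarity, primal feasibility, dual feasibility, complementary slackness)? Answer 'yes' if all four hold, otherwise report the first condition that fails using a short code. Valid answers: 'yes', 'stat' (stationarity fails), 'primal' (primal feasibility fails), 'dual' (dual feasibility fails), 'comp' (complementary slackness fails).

Gradient of f: grad f(x) = Q x + c = (-6, -2)
Constraint values g_i(x) = a_i^T x - b_i:
  g_1((1, 0)) = -4
Stationarity residual: grad f(x) + sum_i lambda_i a_i = (0, 0)
  -> stationarity OK
Primal feasibility (all g_i <= 0): OK
Dual feasibility (all lambda_i >= 0): OK
Complementary slackness (lambda_i * g_i(x) = 0 for all i): FAILS

Verdict: the first failing condition is complementary_slackness -> comp.

comp


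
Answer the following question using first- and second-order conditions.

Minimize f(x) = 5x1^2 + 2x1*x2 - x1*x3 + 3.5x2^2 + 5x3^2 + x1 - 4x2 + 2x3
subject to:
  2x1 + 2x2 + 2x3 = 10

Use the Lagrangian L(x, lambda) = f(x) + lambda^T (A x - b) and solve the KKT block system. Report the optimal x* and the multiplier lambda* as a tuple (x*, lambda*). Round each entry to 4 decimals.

Form the Lagrangian:
  L(x, lambda) = (1/2) x^T Q x + c^T x + lambda^T (A x - b)
Stationarity (grad_x L = 0): Q x + c + A^T lambda = 0.
Primal feasibility: A x = b.

This gives the KKT block system:
  [ Q   A^T ] [ x     ]   [-c ]
  [ A    0  ] [ lambda ] = [ b ]

Solving the linear system:
  x*      = (1.0927, 2.4585, 1.4488)
  lambda* = (-7.6976)
  f(x*)   = 35.5659

x* = (1.0927, 2.4585, 1.4488), lambda* = (-7.6976)


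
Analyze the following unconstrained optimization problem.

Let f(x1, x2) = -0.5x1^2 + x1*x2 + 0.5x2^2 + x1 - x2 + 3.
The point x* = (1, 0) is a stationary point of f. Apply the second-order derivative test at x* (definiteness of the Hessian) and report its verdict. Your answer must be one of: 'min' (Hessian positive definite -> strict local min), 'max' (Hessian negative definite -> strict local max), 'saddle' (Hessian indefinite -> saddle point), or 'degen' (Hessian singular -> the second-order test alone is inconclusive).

Compute the Hessian H = grad^2 f:
  H = [[-1, 1], [1, 1]]
Verify stationarity: grad f(x*) = H x* + g = (0, 0).
Eigenvalues of H: -1.4142, 1.4142.
Eigenvalues have mixed signs, so H is indefinite -> x* is a saddle point.

saddle


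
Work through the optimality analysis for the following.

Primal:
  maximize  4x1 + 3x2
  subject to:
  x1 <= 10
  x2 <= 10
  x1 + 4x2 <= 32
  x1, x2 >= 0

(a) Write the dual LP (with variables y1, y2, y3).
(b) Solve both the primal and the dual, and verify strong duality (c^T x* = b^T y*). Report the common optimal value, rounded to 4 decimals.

The standard primal-dual pair for 'max c^T x s.t. A x <= b, x >= 0' is:
  Dual:  min b^T y  s.t.  A^T y >= c,  y >= 0.

So the dual LP is:
  minimize  10y1 + 10y2 + 32y3
  subject to:
    y1 + y3 >= 4
    y2 + 4y3 >= 3
    y1, y2, y3 >= 0

Solving the primal: x* = (10, 5.5).
  primal value c^T x* = 56.5.
Solving the dual: y* = (3.25, 0, 0.75).
  dual value b^T y* = 56.5.
Strong duality: c^T x* = b^T y*. Confirmed.

56.5


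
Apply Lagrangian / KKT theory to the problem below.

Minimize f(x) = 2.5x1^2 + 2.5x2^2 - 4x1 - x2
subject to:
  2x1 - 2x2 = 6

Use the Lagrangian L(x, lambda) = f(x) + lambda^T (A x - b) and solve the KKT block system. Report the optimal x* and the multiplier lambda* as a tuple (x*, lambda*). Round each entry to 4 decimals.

Form the Lagrangian:
  L(x, lambda) = (1/2) x^T Q x + c^T x + lambda^T (A x - b)
Stationarity (grad_x L = 0): Q x + c + A^T lambda = 0.
Primal feasibility: A x = b.

This gives the KKT block system:
  [ Q   A^T ] [ x     ]   [-c ]
  [ A    0  ] [ lambda ] = [ b ]

Solving the linear system:
  x*      = (2, -1)
  lambda* = (-3)
  f(x*)   = 5.5

x* = (2, -1), lambda* = (-3)


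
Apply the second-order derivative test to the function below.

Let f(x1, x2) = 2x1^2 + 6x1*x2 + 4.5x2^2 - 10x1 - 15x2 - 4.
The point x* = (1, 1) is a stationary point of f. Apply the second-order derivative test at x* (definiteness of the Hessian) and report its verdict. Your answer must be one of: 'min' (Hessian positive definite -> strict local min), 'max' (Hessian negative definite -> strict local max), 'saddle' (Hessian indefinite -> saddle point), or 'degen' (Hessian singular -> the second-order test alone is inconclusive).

Compute the Hessian H = grad^2 f:
  H = [[4, 6], [6, 9]]
Verify stationarity: grad f(x*) = H x* + g = (0, 0).
Eigenvalues of H: 0, 13.
H has a zero eigenvalue (singular; positive semidefinite but not definite), so H is neither positive definite, negative definite, nor indefinite. The second-order test alone is inconclusive -> degen.
(Indeed, f is constant along the null direction of H through x*, so x* is not a strict local extremum.)

degen


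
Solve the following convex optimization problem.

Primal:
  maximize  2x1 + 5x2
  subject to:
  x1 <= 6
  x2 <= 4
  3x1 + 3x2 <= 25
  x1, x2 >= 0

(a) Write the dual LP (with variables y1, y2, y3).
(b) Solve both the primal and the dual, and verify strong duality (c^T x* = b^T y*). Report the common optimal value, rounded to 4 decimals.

The standard primal-dual pair for 'max c^T x s.t. A x <= b, x >= 0' is:
  Dual:  min b^T y  s.t.  A^T y >= c,  y >= 0.

So the dual LP is:
  minimize  6y1 + 4y2 + 25y3
  subject to:
    y1 + 3y3 >= 2
    y2 + 3y3 >= 5
    y1, y2, y3 >= 0

Solving the primal: x* = (4.3333, 4).
  primal value c^T x* = 28.6667.
Solving the dual: y* = (0, 3, 0.6667).
  dual value b^T y* = 28.6667.
Strong duality: c^T x* = b^T y*. Confirmed.

28.6667


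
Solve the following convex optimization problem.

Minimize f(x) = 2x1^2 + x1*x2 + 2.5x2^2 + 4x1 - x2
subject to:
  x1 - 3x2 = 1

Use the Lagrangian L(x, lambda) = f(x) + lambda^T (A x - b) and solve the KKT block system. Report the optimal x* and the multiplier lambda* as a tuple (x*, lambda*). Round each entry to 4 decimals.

Form the Lagrangian:
  L(x, lambda) = (1/2) x^T Q x + c^T x + lambda^T (A x - b)
Stationarity (grad_x L = 0): Q x + c + A^T lambda = 0.
Primal feasibility: A x = b.

This gives the KKT block system:
  [ Q   A^T ] [ x     ]   [-c ]
  [ A    0  ] [ lambda ] = [ b ]

Solving the linear system:
  x*      = (-0.5319, -0.5106)
  lambda* = (-1.3617)
  f(x*)   = -0.1277

x* = (-0.5319, -0.5106), lambda* = (-1.3617)


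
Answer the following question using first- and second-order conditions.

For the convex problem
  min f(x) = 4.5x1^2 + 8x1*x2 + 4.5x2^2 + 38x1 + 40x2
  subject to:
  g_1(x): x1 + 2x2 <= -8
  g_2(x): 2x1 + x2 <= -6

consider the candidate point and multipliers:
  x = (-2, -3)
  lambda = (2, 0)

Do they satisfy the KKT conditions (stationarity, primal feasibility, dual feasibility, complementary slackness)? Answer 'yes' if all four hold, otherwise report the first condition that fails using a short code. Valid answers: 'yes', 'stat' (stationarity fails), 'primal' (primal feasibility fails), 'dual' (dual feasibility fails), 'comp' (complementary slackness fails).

Gradient of f: grad f(x) = Q x + c = (-4, -3)
Constraint values g_i(x) = a_i^T x - b_i:
  g_1((-2, -3)) = 0
  g_2((-2, -3)) = -1
Stationarity residual: grad f(x) + sum_i lambda_i a_i = (-2, 1)
  -> stationarity FAILS
Primal feasibility (all g_i <= 0): OK
Dual feasibility (all lambda_i >= 0): OK
Complementary slackness (lambda_i * g_i(x) = 0 for all i): OK

Verdict: the first failing condition is stationarity -> stat.

stat


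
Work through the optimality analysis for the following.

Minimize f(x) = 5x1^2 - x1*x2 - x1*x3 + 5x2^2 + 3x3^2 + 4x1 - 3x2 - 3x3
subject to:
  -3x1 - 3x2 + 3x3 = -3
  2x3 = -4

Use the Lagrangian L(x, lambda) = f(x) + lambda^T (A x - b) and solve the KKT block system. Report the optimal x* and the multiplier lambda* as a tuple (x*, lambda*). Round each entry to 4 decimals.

Form the Lagrangian:
  L(x, lambda) = (1/2) x^T Q x + c^T x + lambda^T (A x - b)
Stationarity (grad_x L = 0): Q x + c + A^T lambda = 0.
Primal feasibility: A x = b.

This gives the KKT block system:
  [ Q   A^T ] [ x     ]   [-c ]
  [ A    0  ] [ lambda ] = [ b ]

Solving the linear system:
  x*      = (-0.9091, -0.0909, -2)
  lambda* = (-1, 8.5455)
  f(x*)   = 16.9091

x* = (-0.9091, -0.0909, -2), lambda* = (-1, 8.5455)


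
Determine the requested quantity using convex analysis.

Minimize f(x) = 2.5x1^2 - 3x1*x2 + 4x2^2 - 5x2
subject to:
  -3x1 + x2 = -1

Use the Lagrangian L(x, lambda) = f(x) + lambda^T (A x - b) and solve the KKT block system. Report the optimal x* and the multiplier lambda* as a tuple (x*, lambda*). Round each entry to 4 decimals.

Form the Lagrangian:
  L(x, lambda) = (1/2) x^T Q x + c^T x + lambda^T (A x - b)
Stationarity (grad_x L = 0): Q x + c + A^T lambda = 0.
Primal feasibility: A x = b.

This gives the KKT block system:
  [ Q   A^T ] [ x     ]   [-c ]
  [ A    0  ] [ lambda ] = [ b ]

Solving the linear system:
  x*      = (0.6102, 0.8305)
  lambda* = (0.1864)
  f(x*)   = -1.9831

x* = (0.6102, 0.8305), lambda* = (0.1864)


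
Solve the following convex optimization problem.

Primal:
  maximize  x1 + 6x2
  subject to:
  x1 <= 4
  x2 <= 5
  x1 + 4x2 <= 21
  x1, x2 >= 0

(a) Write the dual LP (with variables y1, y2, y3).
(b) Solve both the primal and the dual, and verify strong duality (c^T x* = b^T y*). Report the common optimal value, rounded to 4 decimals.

The standard primal-dual pair for 'max c^T x s.t. A x <= b, x >= 0' is:
  Dual:  min b^T y  s.t.  A^T y >= c,  y >= 0.

So the dual LP is:
  minimize  4y1 + 5y2 + 21y3
  subject to:
    y1 + y3 >= 1
    y2 + 4y3 >= 6
    y1, y2, y3 >= 0

Solving the primal: x* = (1, 5).
  primal value c^T x* = 31.
Solving the dual: y* = (0, 2, 1).
  dual value b^T y* = 31.
Strong duality: c^T x* = b^T y*. Confirmed.

31


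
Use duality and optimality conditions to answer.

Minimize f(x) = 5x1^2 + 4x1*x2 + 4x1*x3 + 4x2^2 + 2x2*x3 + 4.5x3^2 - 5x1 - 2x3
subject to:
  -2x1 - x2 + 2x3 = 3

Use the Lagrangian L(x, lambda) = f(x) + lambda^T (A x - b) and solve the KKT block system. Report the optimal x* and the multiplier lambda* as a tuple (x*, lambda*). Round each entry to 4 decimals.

Form the Lagrangian:
  L(x, lambda) = (1/2) x^T Q x + c^T x + lambda^T (A x - b)
Stationarity (grad_x L = 0): Q x + c + A^T lambda = 0.
Primal feasibility: A x = b.

This gives the KKT block system:
  [ Q   A^T ] [ x     ]   [-c ]
  [ A    0  ] [ lambda ] = [ b ]

Solving the linear system:
  x*      = (-0.2507, -0.4585, 1.0201)
  lambda* = (-2.6304)
  f(x*)   = 3.5523

x* = (-0.2507, -0.4585, 1.0201), lambda* = (-2.6304)


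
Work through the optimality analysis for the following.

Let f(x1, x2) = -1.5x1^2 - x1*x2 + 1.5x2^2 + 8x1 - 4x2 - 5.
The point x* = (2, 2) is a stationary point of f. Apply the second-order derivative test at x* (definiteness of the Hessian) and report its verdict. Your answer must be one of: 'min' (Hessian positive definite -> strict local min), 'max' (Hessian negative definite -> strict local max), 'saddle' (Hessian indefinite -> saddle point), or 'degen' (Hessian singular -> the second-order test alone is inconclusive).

Compute the Hessian H = grad^2 f:
  H = [[-3, -1], [-1, 3]]
Verify stationarity: grad f(x*) = H x* + g = (0, 0).
Eigenvalues of H: -3.1623, 3.1623.
Eigenvalues have mixed signs, so H is indefinite -> x* is a saddle point.

saddle


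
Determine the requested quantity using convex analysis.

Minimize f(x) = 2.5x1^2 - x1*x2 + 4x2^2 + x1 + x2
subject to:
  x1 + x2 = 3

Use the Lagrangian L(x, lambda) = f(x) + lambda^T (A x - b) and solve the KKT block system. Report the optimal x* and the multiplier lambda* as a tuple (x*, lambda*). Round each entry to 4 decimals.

Form the Lagrangian:
  L(x, lambda) = (1/2) x^T Q x + c^T x + lambda^T (A x - b)
Stationarity (grad_x L = 0): Q x + c + A^T lambda = 0.
Primal feasibility: A x = b.

This gives the KKT block system:
  [ Q   A^T ] [ x     ]   [-c ]
  [ A    0  ] [ lambda ] = [ b ]

Solving the linear system:
  x*      = (1.8, 1.2)
  lambda* = (-8.8)
  f(x*)   = 14.7

x* = (1.8, 1.2), lambda* = (-8.8)


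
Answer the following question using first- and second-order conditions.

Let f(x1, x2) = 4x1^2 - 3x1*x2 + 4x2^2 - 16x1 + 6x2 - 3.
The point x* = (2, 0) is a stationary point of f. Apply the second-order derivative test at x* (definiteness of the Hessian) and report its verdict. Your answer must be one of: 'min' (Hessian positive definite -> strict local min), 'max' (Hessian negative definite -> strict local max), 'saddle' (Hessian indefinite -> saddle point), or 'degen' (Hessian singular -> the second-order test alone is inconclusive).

Compute the Hessian H = grad^2 f:
  H = [[8, -3], [-3, 8]]
Verify stationarity: grad f(x*) = H x* + g = (0, 0).
Eigenvalues of H: 5, 11.
Both eigenvalues > 0, so H is positive definite -> x* is a strict local min.

min


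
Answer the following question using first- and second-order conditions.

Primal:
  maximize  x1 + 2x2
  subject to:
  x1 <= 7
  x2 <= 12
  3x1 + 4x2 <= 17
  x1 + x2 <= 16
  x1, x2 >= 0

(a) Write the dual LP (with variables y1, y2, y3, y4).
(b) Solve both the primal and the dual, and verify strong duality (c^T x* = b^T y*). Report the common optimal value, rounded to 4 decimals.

The standard primal-dual pair for 'max c^T x s.t. A x <= b, x >= 0' is:
  Dual:  min b^T y  s.t.  A^T y >= c,  y >= 0.

So the dual LP is:
  minimize  7y1 + 12y2 + 17y3 + 16y4
  subject to:
    y1 + 3y3 + y4 >= 1
    y2 + 4y3 + y4 >= 2
    y1, y2, y3, y4 >= 0

Solving the primal: x* = (0, 4.25).
  primal value c^T x* = 8.5.
Solving the dual: y* = (0, 0, 0.5, 0).
  dual value b^T y* = 8.5.
Strong duality: c^T x* = b^T y*. Confirmed.

8.5


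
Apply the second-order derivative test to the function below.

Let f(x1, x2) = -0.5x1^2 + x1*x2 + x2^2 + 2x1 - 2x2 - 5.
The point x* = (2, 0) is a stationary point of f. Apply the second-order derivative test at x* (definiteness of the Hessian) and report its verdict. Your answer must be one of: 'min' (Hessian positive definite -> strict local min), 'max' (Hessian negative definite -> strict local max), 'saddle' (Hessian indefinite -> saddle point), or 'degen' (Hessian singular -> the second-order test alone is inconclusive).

Compute the Hessian H = grad^2 f:
  H = [[-1, 1], [1, 2]]
Verify stationarity: grad f(x*) = H x* + g = (0, 0).
Eigenvalues of H: -1.3028, 2.3028.
Eigenvalues have mixed signs, so H is indefinite -> x* is a saddle point.

saddle


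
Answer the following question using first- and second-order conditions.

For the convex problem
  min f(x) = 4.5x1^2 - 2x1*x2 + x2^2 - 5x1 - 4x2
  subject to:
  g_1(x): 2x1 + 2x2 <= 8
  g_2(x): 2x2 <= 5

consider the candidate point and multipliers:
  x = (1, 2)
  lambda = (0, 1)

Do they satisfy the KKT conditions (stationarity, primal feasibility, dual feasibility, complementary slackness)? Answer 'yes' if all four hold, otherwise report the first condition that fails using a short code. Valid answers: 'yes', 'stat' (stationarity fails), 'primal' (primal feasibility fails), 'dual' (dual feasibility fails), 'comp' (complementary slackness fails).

Gradient of f: grad f(x) = Q x + c = (0, -2)
Constraint values g_i(x) = a_i^T x - b_i:
  g_1((1, 2)) = -2
  g_2((1, 2)) = -1
Stationarity residual: grad f(x) + sum_i lambda_i a_i = (0, 0)
  -> stationarity OK
Primal feasibility (all g_i <= 0): OK
Dual feasibility (all lambda_i >= 0): OK
Complementary slackness (lambda_i * g_i(x) = 0 for all i): FAILS

Verdict: the first failing condition is complementary_slackness -> comp.

comp


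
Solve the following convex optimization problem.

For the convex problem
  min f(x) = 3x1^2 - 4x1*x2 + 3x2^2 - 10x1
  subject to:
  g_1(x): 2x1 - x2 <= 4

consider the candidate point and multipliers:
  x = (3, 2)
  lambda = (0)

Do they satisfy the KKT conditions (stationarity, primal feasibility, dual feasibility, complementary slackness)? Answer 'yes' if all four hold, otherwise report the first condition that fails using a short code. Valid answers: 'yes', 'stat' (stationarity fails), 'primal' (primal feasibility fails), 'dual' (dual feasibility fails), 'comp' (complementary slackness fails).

Gradient of f: grad f(x) = Q x + c = (0, 0)
Constraint values g_i(x) = a_i^T x - b_i:
  g_1((3, 2)) = 0
Stationarity residual: grad f(x) + sum_i lambda_i a_i = (0, 0)
  -> stationarity OK
Primal feasibility (all g_i <= 0): OK
Dual feasibility (all lambda_i >= 0): OK
Complementary slackness (lambda_i * g_i(x) = 0 for all i): OK

Verdict: yes, KKT holds.

yes


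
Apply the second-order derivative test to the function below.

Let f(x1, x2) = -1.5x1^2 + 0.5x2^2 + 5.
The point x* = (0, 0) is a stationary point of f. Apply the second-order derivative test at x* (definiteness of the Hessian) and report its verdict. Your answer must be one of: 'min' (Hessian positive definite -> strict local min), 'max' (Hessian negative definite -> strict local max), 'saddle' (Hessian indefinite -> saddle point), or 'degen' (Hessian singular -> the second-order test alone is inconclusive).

Compute the Hessian H = grad^2 f:
  H = [[-3, 0], [0, 1]]
Verify stationarity: grad f(x*) = H x* + g = (0, 0).
Eigenvalues of H: -3, 1.
Eigenvalues have mixed signs, so H is indefinite -> x* is a saddle point.

saddle


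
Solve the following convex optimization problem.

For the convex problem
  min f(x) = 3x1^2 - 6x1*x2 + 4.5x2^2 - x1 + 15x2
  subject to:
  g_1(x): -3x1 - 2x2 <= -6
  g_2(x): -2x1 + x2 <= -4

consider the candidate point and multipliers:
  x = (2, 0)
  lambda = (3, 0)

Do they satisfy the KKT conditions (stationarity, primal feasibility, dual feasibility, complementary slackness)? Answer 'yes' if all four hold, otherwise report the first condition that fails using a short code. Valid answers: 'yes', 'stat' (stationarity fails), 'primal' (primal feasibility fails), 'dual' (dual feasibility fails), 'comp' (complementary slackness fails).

Gradient of f: grad f(x) = Q x + c = (11, 3)
Constraint values g_i(x) = a_i^T x - b_i:
  g_1((2, 0)) = 0
  g_2((2, 0)) = 0
Stationarity residual: grad f(x) + sum_i lambda_i a_i = (2, -3)
  -> stationarity FAILS
Primal feasibility (all g_i <= 0): OK
Dual feasibility (all lambda_i >= 0): OK
Complementary slackness (lambda_i * g_i(x) = 0 for all i): OK

Verdict: the first failing condition is stationarity -> stat.

stat


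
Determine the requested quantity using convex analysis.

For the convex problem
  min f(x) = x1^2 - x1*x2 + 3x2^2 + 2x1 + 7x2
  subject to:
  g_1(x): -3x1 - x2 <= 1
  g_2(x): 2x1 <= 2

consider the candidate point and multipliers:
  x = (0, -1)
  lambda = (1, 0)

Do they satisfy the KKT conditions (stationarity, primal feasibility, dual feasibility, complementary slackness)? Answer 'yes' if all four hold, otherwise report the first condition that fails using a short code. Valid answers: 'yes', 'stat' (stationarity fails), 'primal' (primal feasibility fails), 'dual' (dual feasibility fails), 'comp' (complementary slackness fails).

Gradient of f: grad f(x) = Q x + c = (3, 1)
Constraint values g_i(x) = a_i^T x - b_i:
  g_1((0, -1)) = 0
  g_2((0, -1)) = -2
Stationarity residual: grad f(x) + sum_i lambda_i a_i = (0, 0)
  -> stationarity OK
Primal feasibility (all g_i <= 0): OK
Dual feasibility (all lambda_i >= 0): OK
Complementary slackness (lambda_i * g_i(x) = 0 for all i): OK

Verdict: yes, KKT holds.

yes


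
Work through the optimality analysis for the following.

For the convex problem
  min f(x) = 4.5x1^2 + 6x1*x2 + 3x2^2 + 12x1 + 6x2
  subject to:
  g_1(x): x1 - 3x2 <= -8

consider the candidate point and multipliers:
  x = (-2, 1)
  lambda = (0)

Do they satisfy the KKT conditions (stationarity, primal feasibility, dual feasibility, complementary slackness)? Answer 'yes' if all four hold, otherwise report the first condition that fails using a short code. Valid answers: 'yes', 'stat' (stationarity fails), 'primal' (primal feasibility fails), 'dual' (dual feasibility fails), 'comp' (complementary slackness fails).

Gradient of f: grad f(x) = Q x + c = (0, 0)
Constraint values g_i(x) = a_i^T x - b_i:
  g_1((-2, 1)) = 3
Stationarity residual: grad f(x) + sum_i lambda_i a_i = (0, 0)
  -> stationarity OK
Primal feasibility (all g_i <= 0): FAILS
Dual feasibility (all lambda_i >= 0): OK
Complementary slackness (lambda_i * g_i(x) = 0 for all i): OK

Verdict: the first failing condition is primal_feasibility -> primal.

primal


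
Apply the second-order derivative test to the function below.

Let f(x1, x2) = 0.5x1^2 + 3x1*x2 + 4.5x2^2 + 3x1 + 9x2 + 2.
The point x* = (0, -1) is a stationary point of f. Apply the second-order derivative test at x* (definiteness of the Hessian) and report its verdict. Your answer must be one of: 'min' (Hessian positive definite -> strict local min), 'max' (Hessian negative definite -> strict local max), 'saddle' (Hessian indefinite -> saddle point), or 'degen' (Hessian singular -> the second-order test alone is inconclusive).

Compute the Hessian H = grad^2 f:
  H = [[1, 3], [3, 9]]
Verify stationarity: grad f(x*) = H x* + g = (0, 0).
Eigenvalues of H: 0, 10.
H has a zero eigenvalue (singular; positive semidefinite but not definite), so H is neither positive definite, negative definite, nor indefinite. The second-order test alone is inconclusive -> degen.
(Indeed, f is constant along the null direction of H through x*, so x* is not a strict local extremum.)

degen


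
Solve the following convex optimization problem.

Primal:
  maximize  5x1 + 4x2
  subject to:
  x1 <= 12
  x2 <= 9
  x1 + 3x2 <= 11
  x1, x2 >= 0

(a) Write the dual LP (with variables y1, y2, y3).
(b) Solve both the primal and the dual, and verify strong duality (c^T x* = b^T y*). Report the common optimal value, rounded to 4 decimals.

The standard primal-dual pair for 'max c^T x s.t. A x <= b, x >= 0' is:
  Dual:  min b^T y  s.t.  A^T y >= c,  y >= 0.

So the dual LP is:
  minimize  12y1 + 9y2 + 11y3
  subject to:
    y1 + y3 >= 5
    y2 + 3y3 >= 4
    y1, y2, y3 >= 0

Solving the primal: x* = (11, 0).
  primal value c^T x* = 55.
Solving the dual: y* = (0, 0, 5).
  dual value b^T y* = 55.
Strong duality: c^T x* = b^T y*. Confirmed.

55


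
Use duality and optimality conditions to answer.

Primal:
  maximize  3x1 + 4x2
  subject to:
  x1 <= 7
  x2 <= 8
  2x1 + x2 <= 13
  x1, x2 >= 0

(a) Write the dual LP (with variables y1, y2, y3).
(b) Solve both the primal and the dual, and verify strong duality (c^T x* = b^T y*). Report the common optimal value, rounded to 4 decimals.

The standard primal-dual pair for 'max c^T x s.t. A x <= b, x >= 0' is:
  Dual:  min b^T y  s.t.  A^T y >= c,  y >= 0.

So the dual LP is:
  minimize  7y1 + 8y2 + 13y3
  subject to:
    y1 + 2y3 >= 3
    y2 + y3 >= 4
    y1, y2, y3 >= 0

Solving the primal: x* = (2.5, 8).
  primal value c^T x* = 39.5.
Solving the dual: y* = (0, 2.5, 1.5).
  dual value b^T y* = 39.5.
Strong duality: c^T x* = b^T y*. Confirmed.

39.5


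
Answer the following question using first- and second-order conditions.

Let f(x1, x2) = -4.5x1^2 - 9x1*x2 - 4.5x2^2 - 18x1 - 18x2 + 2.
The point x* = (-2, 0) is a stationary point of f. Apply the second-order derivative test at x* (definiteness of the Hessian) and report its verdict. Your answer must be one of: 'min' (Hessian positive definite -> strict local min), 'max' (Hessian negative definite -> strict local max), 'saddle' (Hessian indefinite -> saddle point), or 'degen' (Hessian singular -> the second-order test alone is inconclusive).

Compute the Hessian H = grad^2 f:
  H = [[-9, -9], [-9, -9]]
Verify stationarity: grad f(x*) = H x* + g = (0, 0).
Eigenvalues of H: -18, 0.
H has a zero eigenvalue (singular; negative semidefinite but not definite), so H is neither positive definite, negative definite, nor indefinite. The second-order test alone is inconclusive -> degen.
(Indeed, f is constant along the null direction of H through x*, so x* is not a strict local extremum.)

degen


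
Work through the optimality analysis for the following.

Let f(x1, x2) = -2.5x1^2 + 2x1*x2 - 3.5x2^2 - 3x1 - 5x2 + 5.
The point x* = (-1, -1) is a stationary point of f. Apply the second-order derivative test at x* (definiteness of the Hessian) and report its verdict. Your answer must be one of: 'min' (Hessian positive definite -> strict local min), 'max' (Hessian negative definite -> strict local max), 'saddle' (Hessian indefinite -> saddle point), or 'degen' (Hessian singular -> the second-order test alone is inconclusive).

Compute the Hessian H = grad^2 f:
  H = [[-5, 2], [2, -7]]
Verify stationarity: grad f(x*) = H x* + g = (0, 0).
Eigenvalues of H: -8.2361, -3.7639.
Both eigenvalues < 0, so H is negative definite -> x* is a strict local max.

max


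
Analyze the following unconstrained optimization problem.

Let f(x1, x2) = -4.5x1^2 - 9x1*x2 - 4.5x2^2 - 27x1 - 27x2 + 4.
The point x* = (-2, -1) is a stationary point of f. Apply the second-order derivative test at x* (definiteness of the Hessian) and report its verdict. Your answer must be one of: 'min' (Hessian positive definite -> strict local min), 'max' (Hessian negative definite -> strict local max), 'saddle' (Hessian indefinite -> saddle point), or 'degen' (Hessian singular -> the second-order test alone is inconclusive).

Compute the Hessian H = grad^2 f:
  H = [[-9, -9], [-9, -9]]
Verify stationarity: grad f(x*) = H x* + g = (0, 0).
Eigenvalues of H: -18, 0.
H has a zero eigenvalue (singular; negative semidefinite but not definite), so H is neither positive definite, negative definite, nor indefinite. The second-order test alone is inconclusive -> degen.
(Indeed, f is constant along the null direction of H through x*, so x* is not a strict local extremum.)

degen


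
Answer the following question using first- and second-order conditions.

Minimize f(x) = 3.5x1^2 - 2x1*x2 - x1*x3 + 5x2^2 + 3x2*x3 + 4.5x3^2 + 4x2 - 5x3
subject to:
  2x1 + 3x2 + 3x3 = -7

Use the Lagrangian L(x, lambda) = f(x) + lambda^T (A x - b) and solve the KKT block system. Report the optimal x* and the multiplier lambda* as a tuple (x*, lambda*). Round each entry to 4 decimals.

Form the Lagrangian:
  L(x, lambda) = (1/2) x^T Q x + c^T x + lambda^T (A x - b)
Stationarity (grad_x L = 0): Q x + c + A^T lambda = 0.
Primal feasibility: A x = b.

This gives the KKT block system:
  [ Q   A^T ] [ x     ]   [-c ]
  [ A    0  ] [ lambda ] = [ b ]

Solving the linear system:
  x*      = (-1.2335, -1.4846, -0.0264)
  lambda* = (2.8194)
  f(x*)   = 6.9648

x* = (-1.2335, -1.4846, -0.0264), lambda* = (2.8194)


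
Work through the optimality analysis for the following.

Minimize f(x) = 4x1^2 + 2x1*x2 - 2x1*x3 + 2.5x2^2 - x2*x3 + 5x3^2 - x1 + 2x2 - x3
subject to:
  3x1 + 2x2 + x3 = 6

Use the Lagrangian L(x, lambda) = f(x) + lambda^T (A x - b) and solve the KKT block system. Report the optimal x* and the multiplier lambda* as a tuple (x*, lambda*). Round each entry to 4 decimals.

Form the Lagrangian:
  L(x, lambda) = (1/2) x^T Q x + c^T x + lambda^T (A x - b)
Stationarity (grad_x L = 0): Q x + c + A^T lambda = 0.
Primal feasibility: A x = b.

This gives the KKT block system:
  [ Q   A^T ] [ x     ]   [-c ]
  [ A    0  ] [ lambda ] = [ b ]

Solving the linear system:
  x*      = (1.4181, 0.4928, 0.7599)
  lambda* = (-3.2703)
  f(x*)   = 9.2146

x* = (1.4181, 0.4928, 0.7599), lambda* = (-3.2703)


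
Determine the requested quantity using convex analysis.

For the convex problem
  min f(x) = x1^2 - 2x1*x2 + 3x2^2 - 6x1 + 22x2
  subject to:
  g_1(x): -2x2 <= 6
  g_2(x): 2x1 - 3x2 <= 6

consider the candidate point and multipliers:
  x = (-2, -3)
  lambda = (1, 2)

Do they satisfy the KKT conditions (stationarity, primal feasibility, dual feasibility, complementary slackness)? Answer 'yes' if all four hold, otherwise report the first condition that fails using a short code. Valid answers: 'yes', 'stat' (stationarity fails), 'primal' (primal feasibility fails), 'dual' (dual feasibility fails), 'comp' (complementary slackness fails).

Gradient of f: grad f(x) = Q x + c = (-4, 8)
Constraint values g_i(x) = a_i^T x - b_i:
  g_1((-2, -3)) = 0
  g_2((-2, -3)) = -1
Stationarity residual: grad f(x) + sum_i lambda_i a_i = (0, 0)
  -> stationarity OK
Primal feasibility (all g_i <= 0): OK
Dual feasibility (all lambda_i >= 0): OK
Complementary slackness (lambda_i * g_i(x) = 0 for all i): FAILS

Verdict: the first failing condition is complementary_slackness -> comp.

comp
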